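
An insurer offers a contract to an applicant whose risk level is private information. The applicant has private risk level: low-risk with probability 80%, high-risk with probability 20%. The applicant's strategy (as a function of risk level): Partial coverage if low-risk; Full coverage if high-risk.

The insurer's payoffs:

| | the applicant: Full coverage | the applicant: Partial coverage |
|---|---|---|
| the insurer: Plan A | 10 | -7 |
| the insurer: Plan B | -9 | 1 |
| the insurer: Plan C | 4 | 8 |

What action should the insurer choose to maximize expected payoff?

Plan C

E[Plan A] = 0.8·(-7) + 0.2·(10) = -3.6
E[Plan B] = 0.8·(1) + 0.2·(-9) = -1
E[Plan C] = 0.8·(8) + 0.2·(4) = 7.2
Best response: Plan C (7.2 is the largest).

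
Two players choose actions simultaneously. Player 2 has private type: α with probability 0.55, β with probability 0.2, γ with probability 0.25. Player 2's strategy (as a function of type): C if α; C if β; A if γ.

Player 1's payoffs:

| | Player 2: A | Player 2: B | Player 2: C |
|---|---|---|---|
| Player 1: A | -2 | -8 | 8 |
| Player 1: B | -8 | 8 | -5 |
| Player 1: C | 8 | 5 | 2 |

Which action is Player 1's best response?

A

E[A] = 0.55·(8) + 0.2·(8) + 0.25·(-2) = 5.5
E[B] = 0.55·(-5) + 0.2·(-5) + 0.25·(-8) = -5.75
E[C] = 0.55·(2) + 0.2·(2) + 0.25·(8) = 3.5
Best response: A (5.5 is the largest).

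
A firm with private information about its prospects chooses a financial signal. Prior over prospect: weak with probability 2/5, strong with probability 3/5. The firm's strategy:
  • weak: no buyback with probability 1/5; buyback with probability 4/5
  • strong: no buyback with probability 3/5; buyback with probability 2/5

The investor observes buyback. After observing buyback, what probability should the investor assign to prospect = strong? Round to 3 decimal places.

0.429

P(buyback) = (2/5)·(4/5) + (3/5)·(2/5) = 14/25
P(strong | buyback) = ((3/5)·(2/5)) / (14/25) = (6/25) / (14/25) = 3/7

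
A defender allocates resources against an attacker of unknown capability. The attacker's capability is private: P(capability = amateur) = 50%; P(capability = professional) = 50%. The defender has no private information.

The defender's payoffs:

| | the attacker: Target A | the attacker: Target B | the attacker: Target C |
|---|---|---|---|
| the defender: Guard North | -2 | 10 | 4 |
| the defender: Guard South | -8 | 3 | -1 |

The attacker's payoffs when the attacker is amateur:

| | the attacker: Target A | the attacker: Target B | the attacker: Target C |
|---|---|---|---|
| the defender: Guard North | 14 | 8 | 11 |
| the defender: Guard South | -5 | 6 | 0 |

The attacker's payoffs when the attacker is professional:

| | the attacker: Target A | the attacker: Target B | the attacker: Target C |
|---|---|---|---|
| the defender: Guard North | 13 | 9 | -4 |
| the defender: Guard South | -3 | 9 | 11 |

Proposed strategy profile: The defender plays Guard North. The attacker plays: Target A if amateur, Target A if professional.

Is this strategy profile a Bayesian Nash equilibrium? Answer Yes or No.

Yes

The defender plays Guard North: E[Guard North] = 0.5·(-2) + 0.5·(-2) = -2; E[Guard South] = -8. Best-responding. ✓
The attacker (capability amateur), facing Guard North: Target A gives 14, Target B gives 8, Target C gives 11. Proposed Target A is best. ✓
The attacker (capability professional), facing Guard North: Target A gives 13, Target B gives 9, Target C gives -4. Proposed Target A is best. ✓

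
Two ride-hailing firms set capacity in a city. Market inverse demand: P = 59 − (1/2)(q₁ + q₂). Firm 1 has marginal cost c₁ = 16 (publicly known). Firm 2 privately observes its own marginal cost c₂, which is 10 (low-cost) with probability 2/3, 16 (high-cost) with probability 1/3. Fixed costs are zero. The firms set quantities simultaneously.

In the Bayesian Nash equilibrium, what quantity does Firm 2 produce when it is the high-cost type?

30

Type-c best response for Firm 2: q₂(c) = (59 − c) − q₁/2.
Firm 1 maximizes expected profit; its first-order condition is 59 − q₁ − (1/2)E[q₂] − 16 = 0.
Substituting E[q₂] and solving: E[c₂] = 12, so q₁ = (59 − 2·16 + 12)/(3/2) = 26.
q₂(high-cost) = (59 − 16 − (1/2)·26) = 30.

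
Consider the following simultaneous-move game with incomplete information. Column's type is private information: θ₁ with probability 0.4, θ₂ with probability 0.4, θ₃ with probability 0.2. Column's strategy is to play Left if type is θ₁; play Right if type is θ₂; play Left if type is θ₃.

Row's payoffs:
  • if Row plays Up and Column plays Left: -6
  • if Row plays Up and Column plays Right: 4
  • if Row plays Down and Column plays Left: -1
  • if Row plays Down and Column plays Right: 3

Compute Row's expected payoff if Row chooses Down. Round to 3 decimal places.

0.600

Take the expectation over Column's type, weighting each type's action by its prior probability.
E[Down] = 0.4·(-1) + 0.4·3 + 0.2·(-1) = (-0.4) + 1.2 + (-0.2) = 0.6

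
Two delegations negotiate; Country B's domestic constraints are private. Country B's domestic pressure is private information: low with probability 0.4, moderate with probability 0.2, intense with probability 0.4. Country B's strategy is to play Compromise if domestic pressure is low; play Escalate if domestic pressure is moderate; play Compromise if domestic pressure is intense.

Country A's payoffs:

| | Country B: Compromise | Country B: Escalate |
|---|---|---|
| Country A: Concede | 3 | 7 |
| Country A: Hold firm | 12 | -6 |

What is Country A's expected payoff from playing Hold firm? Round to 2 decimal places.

Take the expectation over Country B's domestic pressure, weighting each type's action by its prior probability.
E[Hold firm] = 0.4·12 + 0.2·(-6) + 0.4·12 = 4.8 + (-1.2) + 4.8 = 8.4

8.40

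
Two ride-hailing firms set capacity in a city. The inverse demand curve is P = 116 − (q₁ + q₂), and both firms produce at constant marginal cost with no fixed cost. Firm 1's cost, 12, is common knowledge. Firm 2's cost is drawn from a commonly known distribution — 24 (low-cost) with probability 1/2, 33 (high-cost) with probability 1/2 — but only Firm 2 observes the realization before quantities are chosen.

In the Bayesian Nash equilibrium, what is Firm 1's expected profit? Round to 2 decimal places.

Firm 2 with cost c maximizes (116 − (q₁+q₂) − c)·q₂, giving q₂(c) = (116 − c − q₁)/2.
E[c₂] = 1/2·24 + 1/2·33 = 28.5
Firm 1's FOC against E[q₂] yields q₁ = (116 − 2·12 + E[c₂])/3 = (116 − 24 + 28.5)/3 = 40.1667.
E[P] = 116 − (q₁ + E[q₂]) = 52.1667; Firm 1's expected profit = (E[P] − 12)·q₁ = (52.1667 − 12)·40.1667 = 1613.36.

1613.36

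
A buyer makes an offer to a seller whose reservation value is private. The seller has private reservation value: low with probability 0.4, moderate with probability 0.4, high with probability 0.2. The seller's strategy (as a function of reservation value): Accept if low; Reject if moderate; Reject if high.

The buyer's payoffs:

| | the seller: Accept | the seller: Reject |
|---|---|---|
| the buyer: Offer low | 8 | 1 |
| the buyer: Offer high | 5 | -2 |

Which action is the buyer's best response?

Offer low

E[Offer low] = 0.4·(8) + 0.4·(1) + 0.2·(1) = 3.8
E[Offer high] = 0.4·(5) + 0.4·(-2) + 0.2·(-2) = 0.8
Best response: Offer low (3.8 is the largest).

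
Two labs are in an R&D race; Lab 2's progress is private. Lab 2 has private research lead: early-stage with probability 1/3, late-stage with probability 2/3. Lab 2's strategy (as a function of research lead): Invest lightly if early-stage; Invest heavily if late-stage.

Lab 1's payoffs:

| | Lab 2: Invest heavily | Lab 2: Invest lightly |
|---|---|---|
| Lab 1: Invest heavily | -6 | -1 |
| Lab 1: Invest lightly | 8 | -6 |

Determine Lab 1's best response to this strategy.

Compute Lab 1's expected payoff for each action, taking the expectation over Lab 2's type.
E[Invest heavily] = 1/3·(-1) + 2/3·(-6) = -13/3
E[Invest lightly] = 1/3·(-6) + 2/3·(8) = 10/3
Best response: Invest lightly (10/3 is the largest).

Invest lightly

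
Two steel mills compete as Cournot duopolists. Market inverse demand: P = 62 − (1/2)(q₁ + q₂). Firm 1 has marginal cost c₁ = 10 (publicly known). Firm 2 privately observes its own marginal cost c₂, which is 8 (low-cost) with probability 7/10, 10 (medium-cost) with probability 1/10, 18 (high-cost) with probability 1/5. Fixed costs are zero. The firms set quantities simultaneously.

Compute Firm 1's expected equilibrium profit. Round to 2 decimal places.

Firm 2 with cost c maximizes (62 − (1/2)(q₁+q₂) − c)·q₂, giving q₂(c) = (62 − c − (1/2)q₁).
E[c₂] = 7/10·8 + 1/10·10 + 1/5·18 = 10.2
Firm 1's FOC against E[q₂] yields q₁ = (62 − 2·10 + E[c₂])/(3/2) = (62 − 20 + 10.2)/(3/2) = 34.8.
E[P] = 62 − (1/2)·(q₁ + E[q₂]) = 27.4; Firm 1's expected profit = (E[P] − 10)·q₁ = (27.4 − 10)·34.8 = 605.52.

605.52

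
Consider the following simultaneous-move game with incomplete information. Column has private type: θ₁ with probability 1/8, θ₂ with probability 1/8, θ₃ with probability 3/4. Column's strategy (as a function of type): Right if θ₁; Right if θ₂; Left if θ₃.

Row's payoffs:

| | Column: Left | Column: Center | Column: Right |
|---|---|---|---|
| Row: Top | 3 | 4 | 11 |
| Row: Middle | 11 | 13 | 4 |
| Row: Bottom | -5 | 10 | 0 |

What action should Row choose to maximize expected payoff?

Middle

E[Top] = 1/8·(11) + 1/8·(11) + 3/4·(3) = 5
E[Middle] = 1/8·(4) + 1/8·(4) + 3/4·(11) = 37/4
E[Bottom] = 1/8·(0) + 1/8·(0) + 3/4·(-5) = -15/4
Best response: Middle (37/4 is the largest).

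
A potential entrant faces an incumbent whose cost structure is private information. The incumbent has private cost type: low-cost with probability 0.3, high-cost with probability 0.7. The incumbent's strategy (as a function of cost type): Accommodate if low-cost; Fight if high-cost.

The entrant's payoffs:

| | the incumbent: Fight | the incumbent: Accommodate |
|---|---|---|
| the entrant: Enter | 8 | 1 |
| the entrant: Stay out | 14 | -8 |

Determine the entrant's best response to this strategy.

Stay out

E[Enter] = 0.3·(1) + 0.7·(8) = 5.9
E[Stay out] = 0.3·(-8) + 0.7·(14) = 7.4
Best response: Stay out (7.4 is the largest).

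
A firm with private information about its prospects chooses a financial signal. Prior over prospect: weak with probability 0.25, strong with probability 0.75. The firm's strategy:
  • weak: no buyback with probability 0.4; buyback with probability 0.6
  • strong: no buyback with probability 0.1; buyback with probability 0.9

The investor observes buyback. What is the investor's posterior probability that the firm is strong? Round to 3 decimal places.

0.818

P(buyback) = 0.25·0.6 + 0.75·0.9 = 0.825
P(strong | buyback) = (0.75·0.9) / 0.825 = 0.675 / 0.825 = 0.818182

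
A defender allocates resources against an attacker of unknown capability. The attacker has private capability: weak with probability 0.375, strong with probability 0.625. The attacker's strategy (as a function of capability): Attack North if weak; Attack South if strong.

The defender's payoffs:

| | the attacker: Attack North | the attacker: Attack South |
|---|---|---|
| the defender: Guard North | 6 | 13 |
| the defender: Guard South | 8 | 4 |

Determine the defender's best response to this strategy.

Guard North

Compute the defender's expected payoff for each action, taking the expectation over the attacker's type.
E[Guard North] = 0.375·(6) + 0.625·(13) = 10.375
E[Guard South] = 0.375·(8) + 0.625·(4) = 5.5
Best response: Guard North (10.375 is the largest).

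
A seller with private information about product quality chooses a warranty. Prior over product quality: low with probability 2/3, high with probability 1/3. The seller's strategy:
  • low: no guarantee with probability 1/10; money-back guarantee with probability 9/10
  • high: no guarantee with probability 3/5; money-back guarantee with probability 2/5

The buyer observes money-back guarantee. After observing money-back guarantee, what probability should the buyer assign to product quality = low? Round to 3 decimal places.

Apply Bayes' rule using the sender's strategy as the likelihood.
P(money-back guarantee) = (2/3)·(9/10) + (1/3)·(2/5) = 11/15
P(low | money-back guarantee) = ((2/3)·(9/10)) / (11/15) = (3/5) / (11/15) = 9/11

0.818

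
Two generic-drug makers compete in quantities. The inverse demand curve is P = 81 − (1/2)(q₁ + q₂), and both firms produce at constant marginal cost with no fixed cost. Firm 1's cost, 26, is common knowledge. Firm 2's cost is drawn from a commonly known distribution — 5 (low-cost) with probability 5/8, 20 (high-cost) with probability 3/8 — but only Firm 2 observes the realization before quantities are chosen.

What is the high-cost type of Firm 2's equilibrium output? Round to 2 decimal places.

47.79

Type-c best response for Firm 2: q₂(c) = (81 − c) − q₁/2.
Firm 1 maximizes expected profit; its first-order condition is 81 − q₁ − (1/2)E[q₂] − 26 = 0.
Substituting E[q₂] and solving: E[c₂] = 10.625, so q₁ = (81 − 2·26 + 10.625)/(3/2) = 26.4167.
q₂(high-cost) = (81 − 20 − (1/2)·26.4167) = 47.7917.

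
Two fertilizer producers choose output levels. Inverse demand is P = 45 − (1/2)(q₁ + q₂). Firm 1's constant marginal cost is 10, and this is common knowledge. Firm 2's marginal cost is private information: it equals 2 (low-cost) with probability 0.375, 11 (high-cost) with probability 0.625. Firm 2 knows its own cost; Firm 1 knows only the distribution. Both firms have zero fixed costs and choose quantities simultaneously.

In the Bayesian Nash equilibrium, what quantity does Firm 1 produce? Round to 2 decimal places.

21.75

Type-c best response for Firm 2: q₂(c) = (45 − c) − q₁/2.
Firm 1 maximizes expected profit; its first-order condition is 45 − q₁ − (1/2)E[q₂] − 10 = 0.
Substituting E[q₂] and solving: E[c₂] = 7.625, so q₁ = (45 − 2·10 + 7.625)/(3/2) = 21.75.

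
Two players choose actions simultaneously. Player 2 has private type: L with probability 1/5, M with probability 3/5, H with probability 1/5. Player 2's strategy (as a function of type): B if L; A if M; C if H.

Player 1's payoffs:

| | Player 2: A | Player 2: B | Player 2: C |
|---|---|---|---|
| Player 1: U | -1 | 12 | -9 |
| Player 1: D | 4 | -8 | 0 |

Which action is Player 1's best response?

D

E[U] = 1/5·(12) + 3/5·(-1) + 1/5·(-9) = 0
E[D] = 1/5·(-8) + 3/5·(4) + 1/5·(0) = 4/5
Best response: D (4/5 is the largest).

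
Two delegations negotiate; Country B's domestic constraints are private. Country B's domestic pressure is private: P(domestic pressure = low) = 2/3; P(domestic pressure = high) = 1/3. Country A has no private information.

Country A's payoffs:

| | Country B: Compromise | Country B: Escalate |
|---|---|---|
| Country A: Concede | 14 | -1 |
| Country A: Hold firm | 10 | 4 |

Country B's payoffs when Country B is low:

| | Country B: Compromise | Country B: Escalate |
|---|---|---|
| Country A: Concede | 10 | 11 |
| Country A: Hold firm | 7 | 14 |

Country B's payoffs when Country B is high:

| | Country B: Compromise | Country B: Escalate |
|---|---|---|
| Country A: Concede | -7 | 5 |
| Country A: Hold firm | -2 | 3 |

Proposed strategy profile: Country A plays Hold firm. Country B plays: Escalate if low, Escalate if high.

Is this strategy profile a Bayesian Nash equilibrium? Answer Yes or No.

Yes

A profile is a BNE iff every type of every player is best-responding given beliefs about the other side.
Country A plays Hold firm: E[Hold firm] = 2/3·(4) + 1/3·(4) = 4; E[Concede] = -1. Best-responding. ✓
Country B (domestic pressure low), facing Hold firm: Compromise gives 7, Escalate gives 14. Proposed Escalate is best. ✓
Country B (domestic pressure high), facing Hold firm: Compromise gives -2, Escalate gives 3. Proposed Escalate is best. ✓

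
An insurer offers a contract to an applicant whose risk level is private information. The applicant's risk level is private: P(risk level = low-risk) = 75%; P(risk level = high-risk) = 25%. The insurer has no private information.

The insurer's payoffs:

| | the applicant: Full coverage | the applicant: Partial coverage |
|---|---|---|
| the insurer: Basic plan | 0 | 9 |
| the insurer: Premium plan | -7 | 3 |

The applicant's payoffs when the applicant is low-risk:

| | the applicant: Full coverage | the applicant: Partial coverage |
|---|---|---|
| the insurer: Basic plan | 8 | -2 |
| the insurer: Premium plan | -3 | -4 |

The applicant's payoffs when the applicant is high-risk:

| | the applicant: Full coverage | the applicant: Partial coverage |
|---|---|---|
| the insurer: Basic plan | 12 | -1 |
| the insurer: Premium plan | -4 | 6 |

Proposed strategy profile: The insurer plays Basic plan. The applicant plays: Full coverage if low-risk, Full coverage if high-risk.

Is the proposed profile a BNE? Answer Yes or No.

Yes

The insurer plays Basic plan: E[Basic plan] = 0.75·(0) + 0.25·(0) = 0; E[Premium plan] = -7. Best-responding. ✓
The applicant (risk level low-risk), facing Basic plan: Full coverage gives 8, Partial coverage gives -2. Proposed Full coverage is best. ✓
The applicant (risk level high-risk), facing Basic plan: Full coverage gives 12, Partial coverage gives -1. Proposed Full coverage is best. ✓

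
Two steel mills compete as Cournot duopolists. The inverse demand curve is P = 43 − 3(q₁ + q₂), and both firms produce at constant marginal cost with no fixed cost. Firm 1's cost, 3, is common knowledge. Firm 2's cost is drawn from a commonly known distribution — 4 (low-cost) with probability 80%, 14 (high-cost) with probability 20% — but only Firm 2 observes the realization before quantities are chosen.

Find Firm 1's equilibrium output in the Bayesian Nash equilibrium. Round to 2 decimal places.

Type-c best response for Firm 2: q₂(c) = (43 − c)/6 − q₁/2.
Firm 1 maximizes expected profit; its first-order condition is 43 − 6q₁ − 3E[q₂] − 3 = 0.
Substituting E[q₂] and solving: E[c₂] = 6, so q₁ = (43 − 2·3 + 6)/9 = 4.77778.

4.78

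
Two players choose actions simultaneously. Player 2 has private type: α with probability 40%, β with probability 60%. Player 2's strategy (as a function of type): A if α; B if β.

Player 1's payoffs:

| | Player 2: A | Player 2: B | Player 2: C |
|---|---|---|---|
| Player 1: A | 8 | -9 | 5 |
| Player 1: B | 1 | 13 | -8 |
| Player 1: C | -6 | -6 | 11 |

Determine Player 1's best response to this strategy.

B

E[A] = 0.4·(8) + 0.6·(-9) = -2.2
E[B] = 0.4·(1) + 0.6·(13) = 8.2
E[C] = 0.4·(-6) + 0.6·(-6) = -6
Best response: B (8.2 is the largest).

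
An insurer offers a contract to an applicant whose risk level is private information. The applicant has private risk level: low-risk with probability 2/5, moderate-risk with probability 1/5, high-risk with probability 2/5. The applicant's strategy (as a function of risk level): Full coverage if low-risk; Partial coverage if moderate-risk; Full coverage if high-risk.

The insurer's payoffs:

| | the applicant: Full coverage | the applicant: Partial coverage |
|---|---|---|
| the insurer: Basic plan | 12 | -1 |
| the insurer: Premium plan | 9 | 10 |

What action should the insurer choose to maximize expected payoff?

Compute the insurer's expected payoff for each action, taking the expectation over the applicant's type.
E[Basic plan] = 2/5·(12) + 1/5·(-1) + 2/5·(12) = 47/5
E[Premium plan] = 2/5·(9) + 1/5·(10) + 2/5·(9) = 46/5
Best response: Basic plan (47/5 is the largest).

Basic plan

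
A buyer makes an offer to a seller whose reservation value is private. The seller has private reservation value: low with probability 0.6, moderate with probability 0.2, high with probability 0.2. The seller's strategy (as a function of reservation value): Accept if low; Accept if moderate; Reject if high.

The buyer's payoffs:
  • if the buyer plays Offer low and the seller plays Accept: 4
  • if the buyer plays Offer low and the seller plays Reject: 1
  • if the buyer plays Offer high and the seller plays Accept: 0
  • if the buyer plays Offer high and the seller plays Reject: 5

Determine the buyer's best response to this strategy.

Offer low

E[Offer low] = 0.6·(4) + 0.2·(4) + 0.2·(1) = 3.4
E[Offer high] = 0.6·(0) + 0.2·(0) + 0.2·(5) = 1
Best response: Offer low (3.4 is the largest).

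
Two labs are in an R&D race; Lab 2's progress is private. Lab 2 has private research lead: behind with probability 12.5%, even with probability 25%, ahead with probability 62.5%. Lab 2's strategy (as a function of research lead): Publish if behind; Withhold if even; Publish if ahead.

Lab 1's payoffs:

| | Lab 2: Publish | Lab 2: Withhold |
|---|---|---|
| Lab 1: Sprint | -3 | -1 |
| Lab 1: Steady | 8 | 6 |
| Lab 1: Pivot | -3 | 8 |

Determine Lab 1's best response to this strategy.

E[Sprint] = 0.125·(-3) + 0.25·(-1) + 0.625·(-3) = -2.5
E[Steady] = 0.125·(8) + 0.25·(6) + 0.625·(8) = 7.5
E[Pivot] = 0.125·(-3) + 0.25·(8) + 0.625·(-3) = -0.25
Best response: Steady (7.5 is the largest).

Steady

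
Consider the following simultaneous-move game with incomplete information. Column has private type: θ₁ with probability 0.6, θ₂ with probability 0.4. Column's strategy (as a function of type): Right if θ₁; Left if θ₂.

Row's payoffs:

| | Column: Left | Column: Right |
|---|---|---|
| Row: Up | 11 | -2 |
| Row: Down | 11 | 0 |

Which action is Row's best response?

Down

Compute Row's expected payoff for each action, taking the expectation over Column's type.
E[Up] = 0.6·(-2) + 0.4·(11) = 3.2
E[Down] = 0.6·(0) + 0.4·(11) = 4.4
Best response: Down (4.4 is the largest).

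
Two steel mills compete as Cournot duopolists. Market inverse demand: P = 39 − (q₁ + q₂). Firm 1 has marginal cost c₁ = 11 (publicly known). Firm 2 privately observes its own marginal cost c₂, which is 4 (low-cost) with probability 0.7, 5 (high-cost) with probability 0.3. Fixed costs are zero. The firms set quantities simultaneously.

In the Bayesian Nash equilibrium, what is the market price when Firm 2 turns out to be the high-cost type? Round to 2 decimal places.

18.45

Firm 2 with cost c maximizes (39 − (q₁+q₂) − c)·q₂, giving q₂(c) = (39 − c − q₁)/2.
E[c₂] = 0.7·4 + 0.3·5 = 4.3
Firm 1's FOC against E[q₂] yields q₁ = (39 − 2·11 + E[c₂])/3 = (39 − 22 + 4.3)/3 = 7.1.
q₂(high-cost) = 13.45, so P = 39 − (7.1 + 13.45) = 18.45.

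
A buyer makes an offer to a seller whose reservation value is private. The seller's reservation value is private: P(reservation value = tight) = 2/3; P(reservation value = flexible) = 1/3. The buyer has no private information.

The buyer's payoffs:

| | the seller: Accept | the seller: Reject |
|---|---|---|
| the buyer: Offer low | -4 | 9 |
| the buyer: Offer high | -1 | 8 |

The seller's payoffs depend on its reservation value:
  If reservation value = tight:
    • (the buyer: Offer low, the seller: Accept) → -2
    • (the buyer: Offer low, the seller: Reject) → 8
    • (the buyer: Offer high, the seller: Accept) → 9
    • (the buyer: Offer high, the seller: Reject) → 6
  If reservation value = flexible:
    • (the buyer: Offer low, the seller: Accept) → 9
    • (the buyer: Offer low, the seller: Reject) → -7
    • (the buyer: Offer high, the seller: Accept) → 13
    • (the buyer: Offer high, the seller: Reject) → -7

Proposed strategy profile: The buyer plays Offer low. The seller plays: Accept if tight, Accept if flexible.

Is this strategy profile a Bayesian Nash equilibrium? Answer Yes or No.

No

A profile is a BNE iff every type of every player is best-responding given beliefs about the other side.
The buyer plays Offer low: E[Offer low] = 2/3·(-4) + 1/3·(-4) = -4; E[Offer high] = -1. Not best-responding. ✗
The seller (reservation value tight), facing Offer low: Accept gives -2, Reject gives 8. Proposed Accept is not best — profitable deviation exists. ✗
The seller (reservation value flexible), facing Offer low: Accept gives 9, Reject gives -7. Proposed Accept is best. ✓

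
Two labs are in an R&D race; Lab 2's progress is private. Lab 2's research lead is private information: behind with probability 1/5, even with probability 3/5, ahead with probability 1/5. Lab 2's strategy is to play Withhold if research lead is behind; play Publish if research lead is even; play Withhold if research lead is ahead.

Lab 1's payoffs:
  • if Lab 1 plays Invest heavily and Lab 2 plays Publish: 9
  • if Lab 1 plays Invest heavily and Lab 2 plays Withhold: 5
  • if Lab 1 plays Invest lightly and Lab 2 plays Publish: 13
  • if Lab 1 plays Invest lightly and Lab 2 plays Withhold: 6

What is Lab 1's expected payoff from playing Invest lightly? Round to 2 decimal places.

10.20

Take the expectation over Lab 2's research lead, weighting each type's action by its prior probability.
E[Invest lightly] = 1/5·6 + 3/5·13 + 1/5·6 = 6/5 + 39/5 + 6/5 = 51/5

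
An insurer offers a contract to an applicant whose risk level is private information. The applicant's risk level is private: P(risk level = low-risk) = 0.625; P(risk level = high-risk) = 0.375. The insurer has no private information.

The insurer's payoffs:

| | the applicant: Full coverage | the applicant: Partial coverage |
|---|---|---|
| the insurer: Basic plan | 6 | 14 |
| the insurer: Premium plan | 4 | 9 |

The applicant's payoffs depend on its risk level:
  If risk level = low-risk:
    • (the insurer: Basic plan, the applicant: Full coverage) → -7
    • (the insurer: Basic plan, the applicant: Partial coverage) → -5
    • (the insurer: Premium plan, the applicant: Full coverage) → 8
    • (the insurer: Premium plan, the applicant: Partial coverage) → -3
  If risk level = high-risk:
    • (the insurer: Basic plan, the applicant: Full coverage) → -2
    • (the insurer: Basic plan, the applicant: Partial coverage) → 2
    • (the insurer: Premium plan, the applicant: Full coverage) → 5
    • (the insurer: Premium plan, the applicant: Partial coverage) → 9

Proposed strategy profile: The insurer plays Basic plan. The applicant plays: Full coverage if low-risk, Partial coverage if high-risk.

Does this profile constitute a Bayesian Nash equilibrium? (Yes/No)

No

The insurer plays Basic plan: E[Basic plan] = 0.625·(6) + 0.375·(14) = 9; E[Premium plan] = 5.875. Best-responding. ✓
The applicant (risk level low-risk), facing Basic plan: Full coverage gives -7, Partial coverage gives -5. Proposed Full coverage is not best — profitable deviation exists. ✗
The applicant (risk level high-risk), facing Basic plan: Full coverage gives -2, Partial coverage gives 2. Proposed Partial coverage is best. ✓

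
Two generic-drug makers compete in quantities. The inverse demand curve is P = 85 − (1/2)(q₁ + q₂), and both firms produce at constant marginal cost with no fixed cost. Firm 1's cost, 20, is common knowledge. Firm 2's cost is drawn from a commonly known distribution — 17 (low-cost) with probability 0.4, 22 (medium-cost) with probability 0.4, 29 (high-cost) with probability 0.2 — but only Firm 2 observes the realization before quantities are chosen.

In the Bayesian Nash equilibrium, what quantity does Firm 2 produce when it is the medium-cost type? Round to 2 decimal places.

Each type of Firm 2 best-responds to q₁; Firm 1 best-responds to the expected q₂ over Firm 2's types.
Firm 2 with cost c maximizes (85 − (1/2)(q₁+q₂) − c)·q₂, giving q₂(c) = (85 − c − (1/2)q₁).
E[c₂] = 0.4·17 + 0.4·22 + 0.2·29 = 21.4
Firm 1's FOC against E[q₂] yields q₁ = (85 − 2·20 + E[c₂])/(3/2) = (85 − 40 + 21.4)/(3/2) = 44.2667.
q₂(medium-cost) = (85 − 22 − (1/2)·44.2667) = 40.8667.

40.87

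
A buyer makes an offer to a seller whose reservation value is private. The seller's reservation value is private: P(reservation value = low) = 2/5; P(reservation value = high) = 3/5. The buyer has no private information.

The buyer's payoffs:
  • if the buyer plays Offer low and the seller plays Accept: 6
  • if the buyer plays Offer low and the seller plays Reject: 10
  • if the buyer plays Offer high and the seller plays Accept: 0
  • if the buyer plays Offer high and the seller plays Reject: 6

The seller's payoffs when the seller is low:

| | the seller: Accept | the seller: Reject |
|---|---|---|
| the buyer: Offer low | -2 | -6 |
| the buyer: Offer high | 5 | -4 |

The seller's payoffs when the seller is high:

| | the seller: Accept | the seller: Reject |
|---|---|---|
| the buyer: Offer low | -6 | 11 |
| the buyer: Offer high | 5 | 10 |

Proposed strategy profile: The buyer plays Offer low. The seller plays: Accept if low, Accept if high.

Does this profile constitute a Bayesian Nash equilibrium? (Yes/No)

The buyer plays Offer low: E[Offer low] = 2/5·(6) + 3/5·(6) = 6; E[Offer high] = 0. Best-responding. ✓
The seller (reservation value low), facing Offer low: Accept gives -2, Reject gives -6. Proposed Accept is best. ✓
The seller (reservation value high), facing Offer low: Accept gives -6, Reject gives 11. Proposed Accept is not best — profitable deviation exists. ✗

No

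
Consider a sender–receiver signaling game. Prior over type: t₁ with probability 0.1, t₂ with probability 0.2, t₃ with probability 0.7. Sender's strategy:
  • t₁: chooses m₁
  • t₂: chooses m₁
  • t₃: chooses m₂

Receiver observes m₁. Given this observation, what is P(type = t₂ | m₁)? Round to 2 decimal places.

0.67

P(m₁) = 0.1·1 + 0.2·1 + 0.7·0 = 0.3
P(t₂ | m₁) = (0.2·1) / 0.3 = 0.2 / 0.3 = 0.666667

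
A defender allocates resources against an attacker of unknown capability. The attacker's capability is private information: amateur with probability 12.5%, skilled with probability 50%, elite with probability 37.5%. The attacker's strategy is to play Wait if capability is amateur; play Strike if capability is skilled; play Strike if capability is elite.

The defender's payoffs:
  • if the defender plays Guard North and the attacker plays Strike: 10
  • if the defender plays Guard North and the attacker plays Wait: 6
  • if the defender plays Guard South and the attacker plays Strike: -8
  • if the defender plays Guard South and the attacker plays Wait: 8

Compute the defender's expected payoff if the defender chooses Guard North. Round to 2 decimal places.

E[Guard North] = 0.125·6 + 0.5·10 + 0.375·10 = 0.75 + 5 + 3.75 = 9.5

9.50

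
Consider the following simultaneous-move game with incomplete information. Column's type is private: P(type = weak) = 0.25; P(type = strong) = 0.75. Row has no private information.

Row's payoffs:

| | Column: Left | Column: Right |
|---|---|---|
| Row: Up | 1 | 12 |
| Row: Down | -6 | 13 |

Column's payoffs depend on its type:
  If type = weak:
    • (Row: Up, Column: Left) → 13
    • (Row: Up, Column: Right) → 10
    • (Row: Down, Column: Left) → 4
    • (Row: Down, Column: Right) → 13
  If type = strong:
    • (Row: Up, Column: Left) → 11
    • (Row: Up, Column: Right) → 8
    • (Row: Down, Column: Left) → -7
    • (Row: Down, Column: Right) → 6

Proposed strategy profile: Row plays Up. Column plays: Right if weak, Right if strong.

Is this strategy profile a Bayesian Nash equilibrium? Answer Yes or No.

Row plays Up: E[Up] = 0.25·(12) + 0.75·(12) = 12; E[Down] = 13. Not best-responding. ✗
Column (type weak), facing Up: Left gives 13, Right gives 10. Proposed Right is not best — profitable deviation exists. ✗
Column (type strong), facing Up: Left gives 11, Right gives 8. Proposed Right is not best — profitable deviation exists. ✗

No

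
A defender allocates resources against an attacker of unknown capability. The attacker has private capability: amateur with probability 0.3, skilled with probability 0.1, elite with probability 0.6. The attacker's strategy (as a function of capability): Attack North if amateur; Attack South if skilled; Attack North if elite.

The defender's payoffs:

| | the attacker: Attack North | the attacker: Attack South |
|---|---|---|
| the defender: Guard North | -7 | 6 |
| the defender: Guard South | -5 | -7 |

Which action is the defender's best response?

Guard South

E[Guard North] = 0.3·(-7) + 0.1·(6) + 0.6·(-7) = -5.7
E[Guard South] = 0.3·(-5) + 0.1·(-7) + 0.6·(-5) = -5.2
Best response: Guard South (-5.2 is the largest).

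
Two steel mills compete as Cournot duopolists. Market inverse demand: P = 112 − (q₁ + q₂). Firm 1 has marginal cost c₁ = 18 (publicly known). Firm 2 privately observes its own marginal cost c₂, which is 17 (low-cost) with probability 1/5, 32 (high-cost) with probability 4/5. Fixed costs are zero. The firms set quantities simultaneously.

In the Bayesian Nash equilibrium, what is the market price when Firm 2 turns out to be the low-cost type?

47

Firm 2 with cost c maximizes (112 − (q₁+q₂) − c)·q₂, giving q₂(c) = (112 − c − q₁)/2.
E[c₂] = 1/5·17 + 4/5·32 = 29
Firm 1's FOC against E[q₂] yields q₁ = (112 − 2·18 + E[c₂])/3 = (112 − 36 + 29)/3 = 35.
q₂(low-cost) = 30, so P = 112 − (35 + 30) = 47.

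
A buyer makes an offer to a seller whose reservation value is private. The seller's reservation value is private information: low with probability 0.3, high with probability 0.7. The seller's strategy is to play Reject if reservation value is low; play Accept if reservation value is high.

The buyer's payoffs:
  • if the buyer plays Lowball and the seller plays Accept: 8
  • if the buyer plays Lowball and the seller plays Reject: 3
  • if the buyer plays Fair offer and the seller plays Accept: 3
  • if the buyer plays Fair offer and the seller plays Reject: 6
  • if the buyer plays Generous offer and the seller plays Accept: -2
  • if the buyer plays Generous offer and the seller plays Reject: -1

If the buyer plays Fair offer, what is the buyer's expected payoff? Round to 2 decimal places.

E[Fair offer] = 0.3·6 + 0.7·3 = 1.8 + 2.1 = 3.9

3.90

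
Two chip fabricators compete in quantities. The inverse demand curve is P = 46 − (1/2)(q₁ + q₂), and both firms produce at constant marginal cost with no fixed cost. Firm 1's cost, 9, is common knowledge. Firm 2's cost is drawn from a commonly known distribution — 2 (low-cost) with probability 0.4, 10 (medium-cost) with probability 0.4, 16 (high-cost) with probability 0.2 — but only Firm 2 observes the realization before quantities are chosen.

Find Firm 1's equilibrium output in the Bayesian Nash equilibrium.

24

Type-c best response for Firm 2: q₂(c) = (46 − c) − q₁/2.
Firm 1 maximizes expected profit; its first-order condition is 46 − q₁ − (1/2)E[q₂] − 9 = 0.
Substituting E[q₂] and solving: E[c₂] = 8, so q₁ = (46 − 2·9 + 8)/(3/2) = 24.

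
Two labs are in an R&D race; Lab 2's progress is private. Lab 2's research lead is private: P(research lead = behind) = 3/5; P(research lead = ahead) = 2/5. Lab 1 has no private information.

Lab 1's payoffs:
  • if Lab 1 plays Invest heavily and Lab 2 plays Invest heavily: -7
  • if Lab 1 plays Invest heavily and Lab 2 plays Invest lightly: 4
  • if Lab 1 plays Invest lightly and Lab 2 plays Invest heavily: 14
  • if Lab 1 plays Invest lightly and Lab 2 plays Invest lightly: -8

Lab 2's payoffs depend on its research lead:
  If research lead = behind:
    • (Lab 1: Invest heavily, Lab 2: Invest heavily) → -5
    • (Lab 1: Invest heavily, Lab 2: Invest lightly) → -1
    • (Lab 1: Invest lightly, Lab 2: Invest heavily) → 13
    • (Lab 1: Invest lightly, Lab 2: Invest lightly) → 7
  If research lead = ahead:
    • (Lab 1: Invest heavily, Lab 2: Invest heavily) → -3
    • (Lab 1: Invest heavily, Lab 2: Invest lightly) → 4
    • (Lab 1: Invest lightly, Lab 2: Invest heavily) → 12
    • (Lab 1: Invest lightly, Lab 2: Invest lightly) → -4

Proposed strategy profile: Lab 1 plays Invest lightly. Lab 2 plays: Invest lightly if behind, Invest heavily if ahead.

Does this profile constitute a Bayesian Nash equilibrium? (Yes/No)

Lab 1 plays Invest lightly: E[Invest lightly] = 3/5·(-8) + 2/5·(14) = 4/5; E[Invest heavily] = -2/5. Best-responding. ✓
Lab 2 (research lead behind), facing Invest lightly: Invest heavily gives 13, Invest lightly gives 7. Proposed Invest lightly is not best — profitable deviation exists. ✗
Lab 2 (research lead ahead), facing Invest lightly: Invest heavily gives 12, Invest lightly gives -4. Proposed Invest heavily is best. ✓

No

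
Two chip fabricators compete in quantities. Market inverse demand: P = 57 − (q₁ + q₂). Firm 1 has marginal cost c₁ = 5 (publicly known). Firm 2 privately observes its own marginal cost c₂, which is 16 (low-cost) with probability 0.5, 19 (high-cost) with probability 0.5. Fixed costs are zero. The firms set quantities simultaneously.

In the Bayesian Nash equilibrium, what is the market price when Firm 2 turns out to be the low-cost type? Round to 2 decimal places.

25.75

Firm 2 with cost c maximizes (57 − (q₁+q₂) − c)·q₂, giving q₂(c) = (57 − c − q₁)/2.
E[c₂] = 0.5·16 + 0.5·19 = 17.5
Firm 1's FOC against E[q₂] yields q₁ = (57 − 2·5 + E[c₂])/3 = (57 − 10 + 17.5)/3 = 21.5.
q₂(low-cost) = 9.75, so P = 57 − (21.5 + 9.75) = 25.75.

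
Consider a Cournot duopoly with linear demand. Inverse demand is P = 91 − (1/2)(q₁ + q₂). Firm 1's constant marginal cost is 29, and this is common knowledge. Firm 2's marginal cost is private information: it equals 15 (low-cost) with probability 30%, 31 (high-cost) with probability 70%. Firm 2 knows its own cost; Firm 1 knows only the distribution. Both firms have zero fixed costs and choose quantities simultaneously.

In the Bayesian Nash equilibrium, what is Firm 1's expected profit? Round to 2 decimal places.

778.81

Type-c best response for Firm 2: q₂(c) = (91 − c) − q₁/2.
Firm 1 maximizes expected profit; its first-order condition is 91 − q₁ − (1/2)E[q₂] − 29 = 0.
Substituting E[q₂] and solving: E[c₂] = 26.2, so q₁ = (91 − 2·29 + 26.2)/(3/2) = 39.4667.
E[P] = 91 − (1/2)·(q₁ + E[q₂]) = 48.7333; Firm 1's expected profit = (E[P] − 29)·q₁ = (48.7333 − 29)·39.4667 = 778.809.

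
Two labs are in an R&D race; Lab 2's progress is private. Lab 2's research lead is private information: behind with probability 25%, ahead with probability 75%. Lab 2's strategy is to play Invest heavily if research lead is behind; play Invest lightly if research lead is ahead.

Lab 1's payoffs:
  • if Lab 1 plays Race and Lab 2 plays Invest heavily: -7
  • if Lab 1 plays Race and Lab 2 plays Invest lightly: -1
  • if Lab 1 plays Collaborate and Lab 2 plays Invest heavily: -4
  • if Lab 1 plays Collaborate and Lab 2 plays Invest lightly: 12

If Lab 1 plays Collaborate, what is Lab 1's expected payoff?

E[Collaborate] = 0.25·(-4) + 0.75·12 = (-1) + 9 = 8

8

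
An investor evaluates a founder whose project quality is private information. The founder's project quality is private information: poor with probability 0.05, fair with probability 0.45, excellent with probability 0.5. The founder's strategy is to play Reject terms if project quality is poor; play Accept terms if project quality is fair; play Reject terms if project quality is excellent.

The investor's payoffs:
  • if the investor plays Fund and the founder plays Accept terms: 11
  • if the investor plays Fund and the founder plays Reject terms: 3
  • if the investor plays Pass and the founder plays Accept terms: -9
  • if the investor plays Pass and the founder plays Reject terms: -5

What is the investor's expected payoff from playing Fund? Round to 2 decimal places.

E[Fund] = 0.05·3 + 0.45·11 + 0.5·3 = 0.15 + 4.95 + 1.5 = 6.6

6.60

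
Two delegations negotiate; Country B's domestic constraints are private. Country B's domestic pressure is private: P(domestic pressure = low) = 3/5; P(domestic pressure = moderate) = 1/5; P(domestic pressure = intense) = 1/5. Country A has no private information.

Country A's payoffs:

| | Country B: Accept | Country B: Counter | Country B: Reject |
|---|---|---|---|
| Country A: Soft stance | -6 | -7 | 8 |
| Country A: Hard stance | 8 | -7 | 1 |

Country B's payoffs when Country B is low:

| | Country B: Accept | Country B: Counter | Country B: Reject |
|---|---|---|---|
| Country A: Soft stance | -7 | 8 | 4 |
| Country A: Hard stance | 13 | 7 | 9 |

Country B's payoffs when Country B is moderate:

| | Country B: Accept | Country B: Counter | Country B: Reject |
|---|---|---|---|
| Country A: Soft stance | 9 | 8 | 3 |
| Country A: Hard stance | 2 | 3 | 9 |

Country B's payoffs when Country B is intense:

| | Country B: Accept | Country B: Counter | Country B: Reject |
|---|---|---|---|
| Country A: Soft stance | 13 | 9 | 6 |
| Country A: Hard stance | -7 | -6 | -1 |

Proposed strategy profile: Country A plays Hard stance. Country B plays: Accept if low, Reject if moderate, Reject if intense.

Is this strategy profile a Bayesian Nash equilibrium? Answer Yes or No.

Yes

A profile is a BNE iff every type of every player is best-responding given beliefs about the other side.
Country A plays Hard stance: E[Hard stance] = 3/5·(8) + 1/5·(1) + 1/5·(1) = 26/5; E[Soft stance] = -2/5. Best-responding. ✓
Country B (domestic pressure low), facing Hard stance: Accept gives 13, Counter gives 7, Reject gives 9. Proposed Accept is best. ✓
Country B (domestic pressure moderate), facing Hard stance: Accept gives 2, Counter gives 3, Reject gives 9. Proposed Reject is best. ✓
Country B (domestic pressure intense), facing Hard stance: Accept gives -7, Counter gives -6, Reject gives -1. Proposed Reject is best. ✓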